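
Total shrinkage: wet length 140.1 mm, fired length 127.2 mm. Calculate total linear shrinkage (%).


TS = (140.1 - 127.2) / 140.1 * 100 = 9.21%

9.21


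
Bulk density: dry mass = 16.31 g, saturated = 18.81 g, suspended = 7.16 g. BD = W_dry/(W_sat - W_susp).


BD = 16.31 / (18.81 - 7.16) = 16.31 / 11.65 = 1.4 g/cm^3

1.4


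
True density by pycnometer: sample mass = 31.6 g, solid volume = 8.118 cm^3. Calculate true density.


TD = 31.6 / 8.118 = 3.893 g/cm^3

3.893


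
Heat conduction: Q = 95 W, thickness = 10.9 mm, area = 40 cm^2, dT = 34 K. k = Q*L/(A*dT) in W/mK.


k = 95*10.9/1000/(40/10000*34) = 7.61 W/mK

7.61


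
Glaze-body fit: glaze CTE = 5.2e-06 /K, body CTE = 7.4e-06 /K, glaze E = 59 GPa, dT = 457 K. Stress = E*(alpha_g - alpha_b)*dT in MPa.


Stress = 59*1000*(5.2e-06 - 7.4e-06)*457 = -59.3 MPa

-59.3


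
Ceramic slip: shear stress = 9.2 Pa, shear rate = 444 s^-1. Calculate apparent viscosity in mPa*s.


eta = tau/gamma * 1000 = 9.2/444 * 1000 = 20.7 mPa*s

20.7


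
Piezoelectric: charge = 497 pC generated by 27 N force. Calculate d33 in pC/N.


d33 = 497 / 27 = 18.4 pC/N

18.4


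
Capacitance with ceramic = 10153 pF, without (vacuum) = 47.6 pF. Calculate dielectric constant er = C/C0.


er = 10153 / 47.6 = 213.3

213.3


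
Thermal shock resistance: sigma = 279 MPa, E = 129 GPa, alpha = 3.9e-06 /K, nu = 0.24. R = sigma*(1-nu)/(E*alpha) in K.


R = 279*(1-0.24)/(129*1000*3.9e-06) = 421 K

421


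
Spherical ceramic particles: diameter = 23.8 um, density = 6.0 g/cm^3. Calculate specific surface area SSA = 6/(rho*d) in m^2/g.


SSA = 6 / (6.0 * 23.8) = 0.042 m^2/g

0.042


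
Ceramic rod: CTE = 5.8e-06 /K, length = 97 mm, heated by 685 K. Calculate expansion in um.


dL = 5.8e-06 * 97 * 685 * 1000 = 385.381 um

385.381


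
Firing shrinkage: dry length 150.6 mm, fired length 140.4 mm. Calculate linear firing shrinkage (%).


FS = (150.6 - 140.4) / 150.6 * 100 = 6.77%

6.77


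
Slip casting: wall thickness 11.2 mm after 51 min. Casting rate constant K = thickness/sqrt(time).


K = 11.2 / sqrt(51) = 11.2 / 7.1414 = 1.568 mm/min^0.5

1.568


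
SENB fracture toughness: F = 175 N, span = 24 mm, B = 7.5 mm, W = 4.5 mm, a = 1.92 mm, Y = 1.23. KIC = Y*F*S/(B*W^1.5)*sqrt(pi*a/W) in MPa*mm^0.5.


KIC = 1.23*175*24/(7.5*4.5^1.5)*sqrt(pi*1.92/4.5) = 83.54

83.54


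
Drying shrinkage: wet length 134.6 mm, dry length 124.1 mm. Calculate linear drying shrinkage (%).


DS = (134.6 - 124.1) / 134.6 * 100 = 7.8%

7.8


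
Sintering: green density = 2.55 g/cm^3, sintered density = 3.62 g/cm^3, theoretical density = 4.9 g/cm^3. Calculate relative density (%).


Relative = 3.62 / 4.9 * 100 = 73.9%

73.9


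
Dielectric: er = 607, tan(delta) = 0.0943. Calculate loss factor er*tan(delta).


Loss = 607 * 0.0943 = 57.24

57.24


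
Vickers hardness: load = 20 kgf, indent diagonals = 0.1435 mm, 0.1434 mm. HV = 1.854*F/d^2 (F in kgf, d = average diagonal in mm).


d_avg = (0.1435+0.1434)/2 = 0.14345 mm
HV = 1.854*20/0.14345^2 = 1802

1802


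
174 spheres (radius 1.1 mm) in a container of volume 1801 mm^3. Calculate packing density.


V_sphere = 4/3*pi*1.1^3 = 5.5753 mm^3
Total V = 174*5.5753 = 970.1022 mm^3
PD = 970.1022 / 1801 = 0.539

0.539


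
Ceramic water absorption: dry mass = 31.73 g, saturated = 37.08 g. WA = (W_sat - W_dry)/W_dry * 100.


WA = (37.08 - 31.73) / 31.73 * 100 = 16.86%

16.86


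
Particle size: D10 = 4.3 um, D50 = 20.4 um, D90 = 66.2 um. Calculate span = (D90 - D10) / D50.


Span = (66.2 - 4.3) / 20.4 = 61.9 / 20.4 = 3.034

3.034


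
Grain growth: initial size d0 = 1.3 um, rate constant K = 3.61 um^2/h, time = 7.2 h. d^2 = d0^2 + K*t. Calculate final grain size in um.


d^2 = 1.3^2 + 3.61*7.2 = 27.682
d = sqrt(27.682) = 5.26 um

5.26


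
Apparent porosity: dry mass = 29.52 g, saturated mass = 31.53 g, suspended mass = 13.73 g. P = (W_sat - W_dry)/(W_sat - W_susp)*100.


P = (31.53 - 29.52) / (31.53 - 13.73) * 100 = 2.01 / 17.8 * 100 = 11.3%

11.3


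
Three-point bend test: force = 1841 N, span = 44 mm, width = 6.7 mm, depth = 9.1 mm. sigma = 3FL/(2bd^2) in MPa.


sigma = 3*1841*44/(2*6.7*9.1^2) = 219.0 MPa

219.0


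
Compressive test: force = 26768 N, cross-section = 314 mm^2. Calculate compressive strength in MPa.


CS = 26768 / 314 = 85.2 MPa

85.2


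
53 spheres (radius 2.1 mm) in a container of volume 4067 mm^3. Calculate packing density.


V_sphere = 4/3*pi*2.1^3 = 38.7924 mm^3
Total V = 53*38.7924 = 2055.9972 mm^3
PD = 2055.9972 / 4067 = 0.506

0.506


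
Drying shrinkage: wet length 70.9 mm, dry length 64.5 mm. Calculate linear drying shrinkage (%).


DS = (70.9 - 64.5) / 70.9 * 100 = 9.03%

9.03


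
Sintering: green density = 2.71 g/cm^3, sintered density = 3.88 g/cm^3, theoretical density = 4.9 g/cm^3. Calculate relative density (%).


Relative = 3.88 / 4.9 * 100 = 79.2%

79.2


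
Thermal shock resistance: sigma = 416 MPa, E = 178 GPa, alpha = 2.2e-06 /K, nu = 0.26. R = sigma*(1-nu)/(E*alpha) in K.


R = 416*(1-0.26)/(178*1000*2.2e-06) = 786 K

786


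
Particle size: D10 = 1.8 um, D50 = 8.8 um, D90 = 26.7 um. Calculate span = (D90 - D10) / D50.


Span = (26.7 - 1.8) / 8.8 = 24.9 / 8.8 = 2.83

2.83


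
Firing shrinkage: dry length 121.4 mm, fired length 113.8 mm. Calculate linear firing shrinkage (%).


FS = (121.4 - 113.8) / 121.4 * 100 = 6.26%

6.26


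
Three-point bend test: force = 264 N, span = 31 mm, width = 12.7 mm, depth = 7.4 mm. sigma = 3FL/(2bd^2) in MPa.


sigma = 3*264*31/(2*12.7*7.4^2) = 17.7 MPa

17.7


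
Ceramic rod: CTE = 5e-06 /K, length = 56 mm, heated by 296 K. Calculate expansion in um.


dL = 5e-06 * 56 * 296 * 1000 = 82.88 um

82.88


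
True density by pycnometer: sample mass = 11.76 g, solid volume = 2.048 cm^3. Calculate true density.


TD = 11.76 / 2.048 = 5.742 g/cm^3

5.742


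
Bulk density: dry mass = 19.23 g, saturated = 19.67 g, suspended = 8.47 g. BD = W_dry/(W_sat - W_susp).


BD = 19.23 / (19.67 - 8.47) = 19.23 / 11.2 = 1.717 g/cm^3

1.717


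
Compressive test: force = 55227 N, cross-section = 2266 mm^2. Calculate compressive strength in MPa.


CS = 55227 / 2266 = 24.4 MPa

24.4


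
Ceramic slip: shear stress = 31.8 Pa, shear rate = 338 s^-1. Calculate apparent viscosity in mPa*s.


eta = tau/gamma * 1000 = 31.8/338 * 1000 = 94.1 mPa*s

94.1


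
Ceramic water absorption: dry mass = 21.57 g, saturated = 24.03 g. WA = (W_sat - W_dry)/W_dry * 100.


WA = (24.03 - 21.57) / 21.57 * 100 = 11.4%

11.4


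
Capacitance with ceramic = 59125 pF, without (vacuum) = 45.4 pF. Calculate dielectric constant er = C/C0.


er = 59125 / 45.4 = 1302.31

1302.31


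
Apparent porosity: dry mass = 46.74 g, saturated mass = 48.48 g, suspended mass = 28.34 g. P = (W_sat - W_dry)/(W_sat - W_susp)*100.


P = (48.48 - 46.74) / (48.48 - 28.34) * 100 = 1.74 / 20.14 * 100 = 8.6%

8.6


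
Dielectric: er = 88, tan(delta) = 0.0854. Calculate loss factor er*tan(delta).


Loss = 88 * 0.0854 = 7.515

7.515


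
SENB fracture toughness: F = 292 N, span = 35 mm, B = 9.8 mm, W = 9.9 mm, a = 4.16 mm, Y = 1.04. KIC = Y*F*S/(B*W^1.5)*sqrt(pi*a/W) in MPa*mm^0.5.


KIC = 1.04*292*35/(9.8*9.9^1.5)*sqrt(pi*4.16/9.9) = 40.0

40.0


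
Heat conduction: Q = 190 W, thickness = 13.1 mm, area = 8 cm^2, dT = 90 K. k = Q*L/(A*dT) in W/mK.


k = 190*13.1/1000/(8/10000*90) = 34.57 W/mK

34.57


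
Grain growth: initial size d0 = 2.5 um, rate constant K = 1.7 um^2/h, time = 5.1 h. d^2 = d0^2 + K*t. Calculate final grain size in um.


d^2 = 2.5^2 + 1.7*5.1 = 14.92
d = sqrt(14.92) = 3.86 um

3.86


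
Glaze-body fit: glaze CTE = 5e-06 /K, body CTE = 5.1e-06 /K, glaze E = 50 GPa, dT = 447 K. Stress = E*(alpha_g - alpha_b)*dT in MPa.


Stress = 50*1000*(5e-06 - 5.1e-06)*447 = -2.2 MPa

-2.2


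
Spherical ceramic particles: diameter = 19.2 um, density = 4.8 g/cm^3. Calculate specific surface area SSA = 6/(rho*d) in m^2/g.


SSA = 6 / (4.8 * 19.2) = 0.065 m^2/g

0.065


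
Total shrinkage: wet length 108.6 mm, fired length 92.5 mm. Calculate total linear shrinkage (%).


TS = (108.6 - 92.5) / 108.6 * 100 = 14.83%

14.83


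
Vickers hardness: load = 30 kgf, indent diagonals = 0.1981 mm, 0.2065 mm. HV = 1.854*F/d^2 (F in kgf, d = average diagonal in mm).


d_avg = (0.1981+0.2065)/2 = 0.2023 mm
HV = 1.854*30/0.2023^2 = 1359

1359


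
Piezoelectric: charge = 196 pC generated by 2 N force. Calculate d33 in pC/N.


d33 = 196 / 2 = 98.0 pC/N

98.0


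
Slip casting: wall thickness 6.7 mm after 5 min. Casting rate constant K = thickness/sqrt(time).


K = 6.7 / sqrt(5) = 6.7 / 2.2361 = 2.996 mm/min^0.5

2.996


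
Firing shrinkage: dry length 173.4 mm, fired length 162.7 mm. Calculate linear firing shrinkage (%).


FS = (173.4 - 162.7) / 173.4 * 100 = 6.17%

6.17


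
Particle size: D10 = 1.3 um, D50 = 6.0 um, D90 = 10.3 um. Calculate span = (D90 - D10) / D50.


Span = (10.3 - 1.3) / 6.0 = 9.0 / 6.0 = 1.5

1.5


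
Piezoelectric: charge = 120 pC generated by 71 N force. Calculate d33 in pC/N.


d33 = 120 / 71 = 1.7 pC/N

1.7


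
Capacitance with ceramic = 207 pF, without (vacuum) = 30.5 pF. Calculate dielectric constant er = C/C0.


er = 207 / 30.5 = 6.79

6.79


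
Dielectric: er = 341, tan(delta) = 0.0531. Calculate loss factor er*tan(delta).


Loss = 341 * 0.0531 = 18.107

18.107


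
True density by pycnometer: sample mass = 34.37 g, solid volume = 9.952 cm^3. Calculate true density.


TD = 34.37 / 9.952 = 3.454 g/cm^3

3.454


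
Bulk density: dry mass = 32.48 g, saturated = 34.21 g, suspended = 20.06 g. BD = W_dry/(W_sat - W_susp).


BD = 32.48 / (34.21 - 20.06) = 32.48 / 14.15 = 2.295 g/cm^3

2.295


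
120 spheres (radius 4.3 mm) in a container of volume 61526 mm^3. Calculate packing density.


V_sphere = 4/3*pi*4.3^3 = 333.0381 mm^3
Total V = 120*333.0381 = 39964.572 mm^3
PD = 39964.572 / 61526 = 0.65

0.65


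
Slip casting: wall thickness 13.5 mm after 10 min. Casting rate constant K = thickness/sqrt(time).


K = 13.5 / sqrt(10) = 13.5 / 3.1623 = 4.269 mm/min^0.5

4.269


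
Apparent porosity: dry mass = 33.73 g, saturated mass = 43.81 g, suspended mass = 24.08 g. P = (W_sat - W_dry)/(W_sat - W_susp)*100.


P = (43.81 - 33.73) / (43.81 - 24.08) * 100 = 10.08 / 19.73 * 100 = 51.1%

51.1


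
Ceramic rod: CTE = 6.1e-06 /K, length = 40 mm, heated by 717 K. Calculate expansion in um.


dL = 6.1e-06 * 40 * 717 * 1000 = 174.948 um

174.948


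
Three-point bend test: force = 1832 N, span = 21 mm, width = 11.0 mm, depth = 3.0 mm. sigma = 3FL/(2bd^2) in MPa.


sigma = 3*1832*21/(2*11.0*3.0^2) = 582.9 MPa

582.9


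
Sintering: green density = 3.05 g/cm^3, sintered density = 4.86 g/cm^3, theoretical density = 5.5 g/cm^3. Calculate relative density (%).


Relative = 4.86 / 5.5 * 100 = 88.4%

88.4


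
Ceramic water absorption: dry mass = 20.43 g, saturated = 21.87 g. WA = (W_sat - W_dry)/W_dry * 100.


WA = (21.87 - 20.43) / 20.43 * 100 = 7.05%

7.05


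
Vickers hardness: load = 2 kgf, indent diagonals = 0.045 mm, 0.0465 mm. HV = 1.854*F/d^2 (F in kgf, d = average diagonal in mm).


d_avg = (0.045+0.0465)/2 = 0.04575 mm
HV = 1.854*2/0.04575^2 = 1772

1772


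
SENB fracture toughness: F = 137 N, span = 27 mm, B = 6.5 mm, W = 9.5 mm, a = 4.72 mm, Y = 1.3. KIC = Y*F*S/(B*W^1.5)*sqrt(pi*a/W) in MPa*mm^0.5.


KIC = 1.3*137*27/(6.5*9.5^1.5)*sqrt(pi*4.72/9.5) = 31.57

31.57


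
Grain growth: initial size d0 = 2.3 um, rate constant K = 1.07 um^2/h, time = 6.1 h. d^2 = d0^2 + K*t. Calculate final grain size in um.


d^2 = 2.3^2 + 1.07*6.1 = 11.817
d = sqrt(11.817) = 3.44 um

3.44


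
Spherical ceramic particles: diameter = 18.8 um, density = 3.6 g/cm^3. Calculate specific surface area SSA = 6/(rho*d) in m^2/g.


SSA = 6 / (3.6 * 18.8) = 0.089 m^2/g

0.089


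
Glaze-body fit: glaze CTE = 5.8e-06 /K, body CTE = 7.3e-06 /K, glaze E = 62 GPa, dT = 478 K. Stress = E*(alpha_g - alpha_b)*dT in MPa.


Stress = 62*1000*(5.8e-06 - 7.3e-06)*478 = -44.5 MPa

-44.5


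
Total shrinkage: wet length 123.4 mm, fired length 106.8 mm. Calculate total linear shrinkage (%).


TS = (123.4 - 106.8) / 123.4 * 100 = 13.45%

13.45


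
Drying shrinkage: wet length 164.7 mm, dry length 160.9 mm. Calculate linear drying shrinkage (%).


DS = (164.7 - 160.9) / 164.7 * 100 = 2.31%

2.31


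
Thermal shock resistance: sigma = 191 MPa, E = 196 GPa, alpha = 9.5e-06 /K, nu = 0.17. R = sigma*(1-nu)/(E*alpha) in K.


R = 191*(1-0.17)/(196*1000*9.5e-06) = 85 K

85


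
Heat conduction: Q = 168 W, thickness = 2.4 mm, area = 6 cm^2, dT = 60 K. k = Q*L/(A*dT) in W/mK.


k = 168*2.4/1000/(6/10000*60) = 11.2 W/mK

11.2


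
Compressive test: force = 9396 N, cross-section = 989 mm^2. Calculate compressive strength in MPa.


CS = 9396 / 989 = 9.5 MPa

9.5


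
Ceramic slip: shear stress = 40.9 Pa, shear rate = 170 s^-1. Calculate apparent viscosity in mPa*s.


eta = tau/gamma * 1000 = 40.9/170 * 1000 = 240.6 mPa*s

240.6


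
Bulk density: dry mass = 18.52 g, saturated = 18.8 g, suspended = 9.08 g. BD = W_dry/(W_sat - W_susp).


BD = 18.52 / (18.8 - 9.08) = 18.52 / 9.72 = 1.905 g/cm^3

1.905


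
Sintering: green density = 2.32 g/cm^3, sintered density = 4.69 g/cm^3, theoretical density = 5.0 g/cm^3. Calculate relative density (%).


Relative = 4.69 / 5.0 * 100 = 93.8%

93.8


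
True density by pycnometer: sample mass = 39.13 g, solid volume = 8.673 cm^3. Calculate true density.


TD = 39.13 / 8.673 = 4.512 g/cm^3

4.512


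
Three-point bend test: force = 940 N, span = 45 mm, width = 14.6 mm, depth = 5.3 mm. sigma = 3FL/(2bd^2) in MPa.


sigma = 3*940*45/(2*14.6*5.3^2) = 154.7 MPa

154.7


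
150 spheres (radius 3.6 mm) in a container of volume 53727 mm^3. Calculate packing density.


V_sphere = 4/3*pi*3.6^3 = 195.4322 mm^3
Total V = 150*195.4322 = 29314.83 mm^3
PD = 29314.83 / 53727 = 0.546

0.546


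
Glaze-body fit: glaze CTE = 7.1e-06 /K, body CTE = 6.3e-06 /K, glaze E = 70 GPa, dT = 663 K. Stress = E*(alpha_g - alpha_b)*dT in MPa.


Stress = 70*1000*(7.1e-06 - 6.3e-06)*663 = 37.1 MPa

37.1


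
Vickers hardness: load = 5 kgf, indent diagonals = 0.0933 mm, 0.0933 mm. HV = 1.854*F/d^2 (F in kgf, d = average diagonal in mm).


d_avg = (0.0933+0.0933)/2 = 0.0933 mm
HV = 1.854*5/0.0933^2 = 1065

1065


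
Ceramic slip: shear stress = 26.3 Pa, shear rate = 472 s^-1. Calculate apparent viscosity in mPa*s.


eta = tau/gamma * 1000 = 26.3/472 * 1000 = 55.7 mPa*s

55.7


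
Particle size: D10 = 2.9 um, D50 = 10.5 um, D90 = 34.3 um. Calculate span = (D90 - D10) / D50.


Span = (34.3 - 2.9) / 10.5 = 31.4 / 10.5 = 2.99

2.99


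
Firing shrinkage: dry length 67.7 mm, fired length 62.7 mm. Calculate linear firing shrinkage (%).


FS = (67.7 - 62.7) / 67.7 * 100 = 7.39%

7.39


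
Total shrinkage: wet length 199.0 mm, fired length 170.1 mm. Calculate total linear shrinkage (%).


TS = (199.0 - 170.1) / 199.0 * 100 = 14.52%

14.52


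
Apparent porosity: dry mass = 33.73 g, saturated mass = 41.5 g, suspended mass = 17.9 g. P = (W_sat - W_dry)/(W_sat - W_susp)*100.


P = (41.5 - 33.73) / (41.5 - 17.9) * 100 = 7.77 / 23.6 * 100 = 32.9%

32.9


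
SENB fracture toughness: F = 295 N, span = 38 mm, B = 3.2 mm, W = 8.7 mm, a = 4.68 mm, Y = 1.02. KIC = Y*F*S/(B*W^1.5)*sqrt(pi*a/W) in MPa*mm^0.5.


KIC = 1.02*295*38/(3.2*8.7^1.5)*sqrt(pi*4.68/8.7) = 181.02

181.02


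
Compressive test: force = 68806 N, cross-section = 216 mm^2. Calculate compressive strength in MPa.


CS = 68806 / 216 = 318.5 MPa

318.5


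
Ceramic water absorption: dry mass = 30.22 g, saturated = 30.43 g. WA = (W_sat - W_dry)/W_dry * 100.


WA = (30.43 - 30.22) / 30.22 * 100 = 0.69%

0.69


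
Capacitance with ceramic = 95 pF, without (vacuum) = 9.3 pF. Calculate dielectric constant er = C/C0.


er = 95 / 9.3 = 10.22

10.22


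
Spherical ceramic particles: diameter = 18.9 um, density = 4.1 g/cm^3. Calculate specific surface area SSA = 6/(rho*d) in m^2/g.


SSA = 6 / (4.1 * 18.9) = 0.077 m^2/g

0.077


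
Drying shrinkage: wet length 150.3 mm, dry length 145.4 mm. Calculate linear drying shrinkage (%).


DS = (150.3 - 145.4) / 150.3 * 100 = 3.26%

3.26


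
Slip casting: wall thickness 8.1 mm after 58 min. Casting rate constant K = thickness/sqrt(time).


K = 8.1 / sqrt(58) = 8.1 / 7.6158 = 1.064 mm/min^0.5

1.064


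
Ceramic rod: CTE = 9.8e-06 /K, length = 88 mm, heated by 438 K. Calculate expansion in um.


dL = 9.8e-06 * 88 * 438 * 1000 = 377.731 um

377.731


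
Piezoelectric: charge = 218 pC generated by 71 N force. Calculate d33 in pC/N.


d33 = 218 / 71 = 3.1 pC/N

3.1


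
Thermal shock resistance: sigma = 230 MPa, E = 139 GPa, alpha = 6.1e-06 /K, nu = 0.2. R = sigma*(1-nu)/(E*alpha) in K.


R = 230*(1-0.2)/(139*1000*6.1e-06) = 217 K

217


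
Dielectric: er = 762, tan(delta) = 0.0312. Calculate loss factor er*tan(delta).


Loss = 762 * 0.0312 = 23.774

23.774


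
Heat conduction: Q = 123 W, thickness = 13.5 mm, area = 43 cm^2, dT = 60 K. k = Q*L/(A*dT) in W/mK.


k = 123*13.5/1000/(43/10000*60) = 6.44 W/mK

6.44


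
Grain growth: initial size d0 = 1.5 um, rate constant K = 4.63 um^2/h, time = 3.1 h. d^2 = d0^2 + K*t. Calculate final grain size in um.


d^2 = 1.5^2 + 4.63*3.1 = 16.603
d = sqrt(16.603) = 4.07 um

4.07


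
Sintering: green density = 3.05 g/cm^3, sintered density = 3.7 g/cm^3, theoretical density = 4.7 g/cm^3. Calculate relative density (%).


Relative = 3.7 / 4.7 * 100 = 78.7%

78.7


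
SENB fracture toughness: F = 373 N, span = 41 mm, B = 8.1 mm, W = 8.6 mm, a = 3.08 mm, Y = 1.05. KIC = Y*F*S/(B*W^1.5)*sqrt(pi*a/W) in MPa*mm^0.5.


KIC = 1.05*373*41/(8.1*8.6^1.5)*sqrt(pi*3.08/8.6) = 83.38

83.38


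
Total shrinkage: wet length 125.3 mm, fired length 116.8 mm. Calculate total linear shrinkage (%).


TS = (125.3 - 116.8) / 125.3 * 100 = 6.78%

6.78


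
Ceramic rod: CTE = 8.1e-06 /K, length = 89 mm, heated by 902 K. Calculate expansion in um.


dL = 8.1e-06 * 89 * 902 * 1000 = 650.252 um

650.252


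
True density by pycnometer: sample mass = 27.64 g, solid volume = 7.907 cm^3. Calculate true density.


TD = 27.64 / 7.907 = 3.496 g/cm^3

3.496


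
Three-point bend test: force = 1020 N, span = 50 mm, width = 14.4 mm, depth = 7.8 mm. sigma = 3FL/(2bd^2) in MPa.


sigma = 3*1020*50/(2*14.4*7.8^2) = 87.3 MPa

87.3


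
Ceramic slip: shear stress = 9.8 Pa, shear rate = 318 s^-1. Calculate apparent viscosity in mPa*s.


eta = tau/gamma * 1000 = 9.8/318 * 1000 = 30.8 mPa*s

30.8


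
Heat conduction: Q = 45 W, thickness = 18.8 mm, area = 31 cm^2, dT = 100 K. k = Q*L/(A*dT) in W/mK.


k = 45*18.8/1000/(31/10000*100) = 2.73 W/mK

2.73


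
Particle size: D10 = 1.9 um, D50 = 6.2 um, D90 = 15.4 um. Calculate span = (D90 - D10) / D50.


Span = (15.4 - 1.9) / 6.2 = 13.5 / 6.2 = 2.177

2.177


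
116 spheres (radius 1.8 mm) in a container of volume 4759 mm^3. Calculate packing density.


V_sphere = 4/3*pi*1.8^3 = 24.429 mm^3
Total V = 116*24.429 = 2833.764 mm^3
PD = 2833.764 / 4759 = 0.595

0.595


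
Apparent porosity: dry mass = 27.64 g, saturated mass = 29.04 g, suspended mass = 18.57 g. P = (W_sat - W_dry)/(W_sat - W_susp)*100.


P = (29.04 - 27.64) / (29.04 - 18.57) * 100 = 1.4 / 10.47 * 100 = 13.4%

13.4


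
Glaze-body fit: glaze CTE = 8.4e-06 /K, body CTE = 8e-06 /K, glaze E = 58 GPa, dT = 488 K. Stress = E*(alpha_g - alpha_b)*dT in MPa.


Stress = 58*1000*(8.4e-06 - 8e-06)*488 = 11.3 MPa

11.3


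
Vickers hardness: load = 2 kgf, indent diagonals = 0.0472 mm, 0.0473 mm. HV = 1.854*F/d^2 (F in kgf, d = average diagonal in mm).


d_avg = (0.0472+0.0473)/2 = 0.04725 mm
HV = 1.854*2/0.04725^2 = 1661

1661


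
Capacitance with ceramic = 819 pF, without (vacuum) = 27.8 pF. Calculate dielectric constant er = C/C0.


er = 819 / 27.8 = 29.46

29.46


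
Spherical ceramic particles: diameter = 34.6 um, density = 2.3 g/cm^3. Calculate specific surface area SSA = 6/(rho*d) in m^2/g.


SSA = 6 / (2.3 * 34.6) = 0.075 m^2/g

0.075


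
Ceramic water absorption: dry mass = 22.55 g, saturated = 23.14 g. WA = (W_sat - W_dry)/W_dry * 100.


WA = (23.14 - 22.55) / 22.55 * 100 = 2.62%

2.62


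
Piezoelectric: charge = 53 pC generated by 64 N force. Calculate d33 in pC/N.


d33 = 53 / 64 = 0.8 pC/N

0.8


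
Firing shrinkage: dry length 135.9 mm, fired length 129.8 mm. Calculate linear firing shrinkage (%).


FS = (135.9 - 129.8) / 135.9 * 100 = 4.49%

4.49


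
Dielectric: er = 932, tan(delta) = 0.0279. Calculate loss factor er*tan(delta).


Loss = 932 * 0.0279 = 26.003

26.003


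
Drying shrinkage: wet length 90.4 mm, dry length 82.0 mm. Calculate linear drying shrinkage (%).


DS = (90.4 - 82.0) / 90.4 * 100 = 9.29%

9.29


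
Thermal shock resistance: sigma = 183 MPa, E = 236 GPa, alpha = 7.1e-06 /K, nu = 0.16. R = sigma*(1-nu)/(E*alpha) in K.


R = 183*(1-0.16)/(236*1000*7.1e-06) = 92 K

92


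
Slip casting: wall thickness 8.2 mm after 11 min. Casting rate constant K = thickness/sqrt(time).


K = 8.2 / sqrt(11) = 8.2 / 3.3166 = 2.472 mm/min^0.5

2.472


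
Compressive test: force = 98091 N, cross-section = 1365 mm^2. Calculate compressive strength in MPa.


CS = 98091 / 1365 = 71.9 MPa

71.9


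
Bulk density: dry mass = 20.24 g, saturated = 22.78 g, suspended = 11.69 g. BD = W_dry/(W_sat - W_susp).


BD = 20.24 / (22.78 - 11.69) = 20.24 / 11.09 = 1.825 g/cm^3

1.825


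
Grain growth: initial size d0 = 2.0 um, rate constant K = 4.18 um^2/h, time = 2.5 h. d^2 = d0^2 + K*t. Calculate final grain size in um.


d^2 = 2.0^2 + 4.18*2.5 = 14.45
d = sqrt(14.45) = 3.8 um

3.8


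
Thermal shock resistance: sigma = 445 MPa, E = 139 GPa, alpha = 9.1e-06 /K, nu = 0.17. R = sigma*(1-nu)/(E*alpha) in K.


R = 445*(1-0.17)/(139*1000*9.1e-06) = 292 K

292


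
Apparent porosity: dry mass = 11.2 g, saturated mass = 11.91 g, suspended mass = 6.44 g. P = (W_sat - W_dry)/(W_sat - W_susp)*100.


P = (11.91 - 11.2) / (11.91 - 6.44) * 100 = 0.71 / 5.47 * 100 = 13.0%

13.0


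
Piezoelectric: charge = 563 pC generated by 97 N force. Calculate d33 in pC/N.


d33 = 563 / 97 = 5.8 pC/N

5.8


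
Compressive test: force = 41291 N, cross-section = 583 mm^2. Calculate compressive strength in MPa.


CS = 41291 / 583 = 70.8 MPa

70.8


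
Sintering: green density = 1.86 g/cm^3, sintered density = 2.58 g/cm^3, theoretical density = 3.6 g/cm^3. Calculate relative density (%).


Relative = 2.58 / 3.6 * 100 = 71.7%

71.7


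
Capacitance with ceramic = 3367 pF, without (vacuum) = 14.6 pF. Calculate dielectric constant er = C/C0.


er = 3367 / 14.6 = 230.62

230.62


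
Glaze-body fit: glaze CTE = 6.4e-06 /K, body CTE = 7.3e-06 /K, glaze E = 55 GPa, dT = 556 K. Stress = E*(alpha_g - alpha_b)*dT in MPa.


Stress = 55*1000*(6.4e-06 - 7.3e-06)*556 = -27.5 MPa

-27.5


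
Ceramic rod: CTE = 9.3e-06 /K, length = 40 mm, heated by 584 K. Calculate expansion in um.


dL = 9.3e-06 * 40 * 584 * 1000 = 217.248 um

217.248


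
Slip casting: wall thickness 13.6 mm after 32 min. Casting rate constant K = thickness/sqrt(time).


K = 13.6 / sqrt(32) = 13.6 / 5.6569 = 2.404 mm/min^0.5

2.404


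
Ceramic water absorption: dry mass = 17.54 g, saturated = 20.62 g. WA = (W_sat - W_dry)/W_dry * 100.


WA = (20.62 - 17.54) / 17.54 * 100 = 17.56%

17.56


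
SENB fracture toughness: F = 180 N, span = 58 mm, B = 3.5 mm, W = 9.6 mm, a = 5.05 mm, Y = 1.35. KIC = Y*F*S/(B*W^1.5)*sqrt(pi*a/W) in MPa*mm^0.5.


KIC = 1.35*180*58/(3.5*9.6^1.5)*sqrt(pi*5.05/9.6) = 174.04

174.04


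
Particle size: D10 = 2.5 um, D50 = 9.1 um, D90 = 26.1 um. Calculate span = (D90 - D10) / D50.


Span = (26.1 - 2.5) / 9.1 = 23.6 / 9.1 = 2.593

2.593


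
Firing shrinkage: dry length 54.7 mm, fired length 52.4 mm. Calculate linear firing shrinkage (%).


FS = (54.7 - 52.4) / 54.7 * 100 = 4.2%

4.2


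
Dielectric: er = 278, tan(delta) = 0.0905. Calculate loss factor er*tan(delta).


Loss = 278 * 0.0905 = 25.159

25.159


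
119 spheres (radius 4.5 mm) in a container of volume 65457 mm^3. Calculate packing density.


V_sphere = 4/3*pi*4.5^3 = 381.7035 mm^3
Total V = 119*381.7035 = 45422.7165 mm^3
PD = 45422.7165 / 65457 = 0.694

0.694


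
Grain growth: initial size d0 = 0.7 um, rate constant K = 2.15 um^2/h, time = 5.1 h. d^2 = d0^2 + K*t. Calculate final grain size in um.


d^2 = 0.7^2 + 2.15*5.1 = 11.455
d = sqrt(11.455) = 3.38 um

3.38


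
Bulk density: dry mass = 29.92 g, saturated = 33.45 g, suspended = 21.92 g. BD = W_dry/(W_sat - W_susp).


BD = 29.92 / (33.45 - 21.92) = 29.92 / 11.53 = 2.595 g/cm^3

2.595


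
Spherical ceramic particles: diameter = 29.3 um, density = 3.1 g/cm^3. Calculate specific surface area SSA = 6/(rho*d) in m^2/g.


SSA = 6 / (3.1 * 29.3) = 0.066 m^2/g

0.066


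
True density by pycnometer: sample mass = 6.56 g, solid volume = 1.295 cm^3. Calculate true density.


TD = 6.56 / 1.295 = 5.066 g/cm^3

5.066


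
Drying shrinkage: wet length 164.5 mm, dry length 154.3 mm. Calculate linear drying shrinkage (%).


DS = (164.5 - 154.3) / 164.5 * 100 = 6.2%

6.2


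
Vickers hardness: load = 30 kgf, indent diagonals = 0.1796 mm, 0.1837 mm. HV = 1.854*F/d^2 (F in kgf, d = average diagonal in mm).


d_avg = (0.1796+0.1837)/2 = 0.18165 mm
HV = 1.854*30/0.18165^2 = 1686

1686


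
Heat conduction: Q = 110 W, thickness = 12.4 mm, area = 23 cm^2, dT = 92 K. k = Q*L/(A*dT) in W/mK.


k = 110*12.4/1000/(23/10000*92) = 6.45 W/mK

6.45


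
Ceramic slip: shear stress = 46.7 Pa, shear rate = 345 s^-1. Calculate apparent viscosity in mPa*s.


eta = tau/gamma * 1000 = 46.7/345 * 1000 = 135.4 mPa*s

135.4


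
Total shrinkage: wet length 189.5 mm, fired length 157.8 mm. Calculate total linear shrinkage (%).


TS = (189.5 - 157.8) / 189.5 * 100 = 16.73%

16.73


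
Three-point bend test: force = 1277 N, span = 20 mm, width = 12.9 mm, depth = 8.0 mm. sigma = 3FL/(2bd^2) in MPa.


sigma = 3*1277*20/(2*12.9*8.0^2) = 46.4 MPa

46.4


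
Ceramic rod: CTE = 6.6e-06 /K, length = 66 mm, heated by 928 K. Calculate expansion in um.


dL = 6.6e-06 * 66 * 928 * 1000 = 404.237 um

404.237


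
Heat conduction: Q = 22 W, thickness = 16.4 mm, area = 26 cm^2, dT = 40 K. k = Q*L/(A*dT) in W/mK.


k = 22*16.4/1000/(26/10000*40) = 3.47 W/mK

3.47


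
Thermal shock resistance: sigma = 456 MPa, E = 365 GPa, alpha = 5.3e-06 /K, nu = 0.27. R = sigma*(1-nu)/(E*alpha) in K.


R = 456*(1-0.27)/(365*1000*5.3e-06) = 172 K

172


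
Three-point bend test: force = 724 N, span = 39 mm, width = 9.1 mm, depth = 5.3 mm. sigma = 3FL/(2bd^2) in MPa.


sigma = 3*724*39/(2*9.1*5.3^2) = 165.7 MPa

165.7


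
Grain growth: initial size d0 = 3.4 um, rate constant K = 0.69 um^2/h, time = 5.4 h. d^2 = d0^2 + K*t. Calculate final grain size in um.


d^2 = 3.4^2 + 0.69*5.4 = 15.286
d = sqrt(15.286) = 3.91 um

3.91


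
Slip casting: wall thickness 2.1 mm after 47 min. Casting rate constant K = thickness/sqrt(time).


K = 2.1 / sqrt(47) = 2.1 / 6.8557 = 0.306 mm/min^0.5

0.306


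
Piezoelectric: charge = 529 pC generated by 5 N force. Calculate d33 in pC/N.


d33 = 529 / 5 = 105.8 pC/N

105.8


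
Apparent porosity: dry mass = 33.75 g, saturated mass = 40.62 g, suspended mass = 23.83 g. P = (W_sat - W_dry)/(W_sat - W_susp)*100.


P = (40.62 - 33.75) / (40.62 - 23.83) * 100 = 6.87 / 16.79 * 100 = 40.9%

40.9


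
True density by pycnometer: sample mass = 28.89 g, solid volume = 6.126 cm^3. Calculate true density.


TD = 28.89 / 6.126 = 4.716 g/cm^3

4.716


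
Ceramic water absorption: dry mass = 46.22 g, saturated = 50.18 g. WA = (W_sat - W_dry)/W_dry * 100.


WA = (50.18 - 46.22) / 46.22 * 100 = 8.57%

8.57


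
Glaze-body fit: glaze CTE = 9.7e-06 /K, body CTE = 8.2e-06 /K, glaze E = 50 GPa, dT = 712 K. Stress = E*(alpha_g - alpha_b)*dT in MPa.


Stress = 50*1000*(9.7e-06 - 8.2e-06)*712 = 53.4 MPa

53.4


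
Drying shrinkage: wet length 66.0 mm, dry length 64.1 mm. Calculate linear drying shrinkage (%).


DS = (66.0 - 64.1) / 66.0 * 100 = 2.88%

2.88


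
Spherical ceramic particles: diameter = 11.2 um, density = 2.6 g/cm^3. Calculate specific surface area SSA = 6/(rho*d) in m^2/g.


SSA = 6 / (2.6 * 11.2) = 0.206 m^2/g

0.206


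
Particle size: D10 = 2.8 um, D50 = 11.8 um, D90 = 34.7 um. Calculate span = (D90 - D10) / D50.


Span = (34.7 - 2.8) / 11.8 = 31.9 / 11.8 = 2.703

2.703


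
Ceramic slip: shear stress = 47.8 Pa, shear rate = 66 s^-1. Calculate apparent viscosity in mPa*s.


eta = tau/gamma * 1000 = 47.8/66 * 1000 = 724.2 mPa*s

724.2


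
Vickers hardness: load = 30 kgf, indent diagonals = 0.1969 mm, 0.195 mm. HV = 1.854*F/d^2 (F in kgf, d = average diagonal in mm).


d_avg = (0.1969+0.195)/2 = 0.19595 mm
HV = 1.854*30/0.19595^2 = 1449

1449


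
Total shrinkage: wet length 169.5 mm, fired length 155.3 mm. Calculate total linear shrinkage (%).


TS = (169.5 - 155.3) / 169.5 * 100 = 8.38%

8.38


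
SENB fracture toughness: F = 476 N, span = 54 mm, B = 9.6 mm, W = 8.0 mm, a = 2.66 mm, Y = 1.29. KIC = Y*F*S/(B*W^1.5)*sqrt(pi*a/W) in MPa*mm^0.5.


KIC = 1.29*476*54/(9.6*8.0^1.5)*sqrt(pi*2.66/8.0) = 156.01

156.01


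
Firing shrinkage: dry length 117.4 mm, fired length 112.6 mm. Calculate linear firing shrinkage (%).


FS = (117.4 - 112.6) / 117.4 * 100 = 4.09%

4.09


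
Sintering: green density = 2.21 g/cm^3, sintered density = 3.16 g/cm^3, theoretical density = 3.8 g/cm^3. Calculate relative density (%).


Relative = 3.16 / 3.8 * 100 = 83.2%

83.2


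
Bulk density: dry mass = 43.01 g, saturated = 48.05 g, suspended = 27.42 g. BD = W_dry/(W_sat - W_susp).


BD = 43.01 / (48.05 - 27.42) = 43.01 / 20.63 = 2.085 g/cm^3

2.085


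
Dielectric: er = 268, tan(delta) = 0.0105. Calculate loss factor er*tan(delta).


Loss = 268 * 0.0105 = 2.814

2.814


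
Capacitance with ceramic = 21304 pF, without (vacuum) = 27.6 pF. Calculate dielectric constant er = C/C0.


er = 21304 / 27.6 = 771.88

771.88


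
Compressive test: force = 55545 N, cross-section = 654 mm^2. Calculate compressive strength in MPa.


CS = 55545 / 654 = 84.9 MPa

84.9


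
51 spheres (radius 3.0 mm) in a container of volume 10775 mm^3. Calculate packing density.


V_sphere = 4/3*pi*3.0^3 = 113.0973 mm^3
Total V = 51*113.0973 = 5767.9623 mm^3
PD = 5767.9623 / 10775 = 0.535

0.535


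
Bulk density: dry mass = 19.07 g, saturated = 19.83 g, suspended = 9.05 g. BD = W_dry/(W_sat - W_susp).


BD = 19.07 / (19.83 - 9.05) = 19.07 / 10.78 = 1.769 g/cm^3

1.769


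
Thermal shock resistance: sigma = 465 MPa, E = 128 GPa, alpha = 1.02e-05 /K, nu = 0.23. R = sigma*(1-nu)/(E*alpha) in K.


R = 465*(1-0.23)/(128*1000*1.02e-05) = 274 K

274


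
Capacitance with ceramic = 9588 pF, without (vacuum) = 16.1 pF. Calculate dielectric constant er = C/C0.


er = 9588 / 16.1 = 595.53

595.53


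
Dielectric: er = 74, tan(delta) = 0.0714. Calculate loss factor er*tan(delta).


Loss = 74 * 0.0714 = 5.284

5.284


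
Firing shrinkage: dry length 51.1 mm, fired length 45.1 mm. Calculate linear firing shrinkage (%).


FS = (51.1 - 45.1) / 51.1 * 100 = 11.74%

11.74


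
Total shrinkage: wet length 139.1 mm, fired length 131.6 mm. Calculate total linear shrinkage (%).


TS = (139.1 - 131.6) / 139.1 * 100 = 5.39%

5.39


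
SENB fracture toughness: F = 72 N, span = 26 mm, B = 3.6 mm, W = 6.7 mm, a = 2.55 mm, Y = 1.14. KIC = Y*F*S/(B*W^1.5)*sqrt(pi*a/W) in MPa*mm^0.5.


KIC = 1.14*72*26/(3.6*6.7^1.5)*sqrt(pi*2.55/6.7) = 37.38

37.38


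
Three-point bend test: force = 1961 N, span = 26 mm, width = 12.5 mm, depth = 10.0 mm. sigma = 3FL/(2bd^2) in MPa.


sigma = 3*1961*26/(2*12.5*10.0^2) = 61.2 MPa

61.2


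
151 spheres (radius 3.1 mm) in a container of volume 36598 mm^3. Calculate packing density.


V_sphere = 4/3*pi*3.1^3 = 124.7882 mm^3
Total V = 151*124.7882 = 18843.0182 mm^3
PD = 18843.0182 / 36598 = 0.515

0.515


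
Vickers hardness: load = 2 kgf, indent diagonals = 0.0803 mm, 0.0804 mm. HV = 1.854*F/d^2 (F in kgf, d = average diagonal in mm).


d_avg = (0.0803+0.0804)/2 = 0.08035 mm
HV = 1.854*2/0.08035^2 = 574

574


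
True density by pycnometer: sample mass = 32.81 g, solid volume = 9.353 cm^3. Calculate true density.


TD = 32.81 / 9.353 = 3.508 g/cm^3

3.508


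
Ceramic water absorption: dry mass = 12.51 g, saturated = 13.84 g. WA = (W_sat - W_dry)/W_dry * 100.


WA = (13.84 - 12.51) / 12.51 * 100 = 10.63%

10.63


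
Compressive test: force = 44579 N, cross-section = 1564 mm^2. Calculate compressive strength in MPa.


CS = 44579 / 1564 = 28.5 MPa

28.5


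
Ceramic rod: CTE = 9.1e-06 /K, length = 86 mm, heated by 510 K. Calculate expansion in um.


dL = 9.1e-06 * 86 * 510 * 1000 = 399.126 um

399.126


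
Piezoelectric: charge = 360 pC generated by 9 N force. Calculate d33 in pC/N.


d33 = 360 / 9 = 40.0 pC/N

40.0


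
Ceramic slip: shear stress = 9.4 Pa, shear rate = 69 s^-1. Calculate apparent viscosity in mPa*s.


eta = tau/gamma * 1000 = 9.4/69 * 1000 = 136.2 mPa*s

136.2


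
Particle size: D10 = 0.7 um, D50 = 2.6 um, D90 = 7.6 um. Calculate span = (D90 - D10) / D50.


Span = (7.6 - 0.7) / 2.6 = 6.9 / 2.6 = 2.654

2.654


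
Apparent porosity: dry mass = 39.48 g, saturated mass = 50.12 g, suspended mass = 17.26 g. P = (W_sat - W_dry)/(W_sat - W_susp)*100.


P = (50.12 - 39.48) / (50.12 - 17.26) * 100 = 10.64 / 32.86 * 100 = 32.4%

32.4


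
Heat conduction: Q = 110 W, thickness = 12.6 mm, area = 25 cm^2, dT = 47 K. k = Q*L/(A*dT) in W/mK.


k = 110*12.6/1000/(25/10000*47) = 11.8 W/mK

11.8


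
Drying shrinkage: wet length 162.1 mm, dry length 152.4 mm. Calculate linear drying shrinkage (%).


DS = (162.1 - 152.4) / 162.1 * 100 = 5.98%

5.98


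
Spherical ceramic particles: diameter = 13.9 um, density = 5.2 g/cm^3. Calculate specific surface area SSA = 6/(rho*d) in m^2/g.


SSA = 6 / (5.2 * 13.9) = 0.083 m^2/g

0.083


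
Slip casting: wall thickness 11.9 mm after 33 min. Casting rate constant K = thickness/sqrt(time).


K = 11.9 / sqrt(33) = 11.9 / 5.7446 = 2.072 mm/min^0.5

2.072


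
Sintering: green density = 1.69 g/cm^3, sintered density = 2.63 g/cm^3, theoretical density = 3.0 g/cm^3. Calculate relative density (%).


Relative = 2.63 / 3.0 * 100 = 87.7%

87.7


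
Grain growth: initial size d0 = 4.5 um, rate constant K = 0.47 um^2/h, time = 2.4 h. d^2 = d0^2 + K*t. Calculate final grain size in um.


d^2 = 4.5^2 + 0.47*2.4 = 21.378
d = sqrt(21.378) = 4.62 um

4.62


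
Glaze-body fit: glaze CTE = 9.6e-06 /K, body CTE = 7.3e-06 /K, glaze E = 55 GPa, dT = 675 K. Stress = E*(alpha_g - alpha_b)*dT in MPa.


Stress = 55*1000*(9.6e-06 - 7.3e-06)*675 = 85.4 MPa

85.4


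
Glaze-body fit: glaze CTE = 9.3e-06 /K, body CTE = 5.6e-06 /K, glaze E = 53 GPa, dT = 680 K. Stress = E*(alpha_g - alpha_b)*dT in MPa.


Stress = 53*1000*(9.3e-06 - 5.6e-06)*680 = 133.3 MPa

133.3


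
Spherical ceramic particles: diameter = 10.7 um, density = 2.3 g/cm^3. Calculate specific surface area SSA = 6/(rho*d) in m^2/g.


SSA = 6 / (2.3 * 10.7) = 0.244 m^2/g

0.244


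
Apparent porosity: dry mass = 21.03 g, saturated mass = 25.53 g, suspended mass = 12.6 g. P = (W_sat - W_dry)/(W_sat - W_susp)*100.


P = (25.53 - 21.03) / (25.53 - 12.6) * 100 = 4.5 / 12.93 * 100 = 34.8%

34.8


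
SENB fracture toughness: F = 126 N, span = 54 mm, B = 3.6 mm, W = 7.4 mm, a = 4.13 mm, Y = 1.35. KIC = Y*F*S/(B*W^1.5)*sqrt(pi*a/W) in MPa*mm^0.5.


KIC = 1.35*126*54/(3.6*7.4^1.5)*sqrt(pi*4.13/7.4) = 167.83

167.83


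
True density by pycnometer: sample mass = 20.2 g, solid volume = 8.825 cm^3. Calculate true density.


TD = 20.2 / 8.825 = 2.289 g/cm^3

2.289


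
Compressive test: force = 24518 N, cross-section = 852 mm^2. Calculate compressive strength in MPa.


CS = 24518 / 852 = 28.8 MPa

28.8


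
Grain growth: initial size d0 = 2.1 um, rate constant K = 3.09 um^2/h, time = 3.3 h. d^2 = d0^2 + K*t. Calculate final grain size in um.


d^2 = 2.1^2 + 3.09*3.3 = 14.607
d = sqrt(14.607) = 3.82 um

3.82


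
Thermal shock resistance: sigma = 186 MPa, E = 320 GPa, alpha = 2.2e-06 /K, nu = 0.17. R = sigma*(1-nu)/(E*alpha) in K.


R = 186*(1-0.17)/(320*1000*2.2e-06) = 219 K

219


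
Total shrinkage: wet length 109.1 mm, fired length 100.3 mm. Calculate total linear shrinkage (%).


TS = (109.1 - 100.3) / 109.1 * 100 = 8.07%

8.07


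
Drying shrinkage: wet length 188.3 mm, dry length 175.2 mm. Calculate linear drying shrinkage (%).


DS = (188.3 - 175.2) / 188.3 * 100 = 6.96%

6.96


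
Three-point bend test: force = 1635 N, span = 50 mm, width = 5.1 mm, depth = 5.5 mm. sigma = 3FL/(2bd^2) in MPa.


sigma = 3*1635*50/(2*5.1*5.5^2) = 794.8 MPa

794.8


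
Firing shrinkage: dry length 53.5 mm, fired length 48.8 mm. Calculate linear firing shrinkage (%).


FS = (53.5 - 48.8) / 53.5 * 100 = 8.79%

8.79


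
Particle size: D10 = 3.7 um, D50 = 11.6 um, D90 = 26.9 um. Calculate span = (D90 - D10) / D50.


Span = (26.9 - 3.7) / 11.6 = 23.2 / 11.6 = 2.0

2.0


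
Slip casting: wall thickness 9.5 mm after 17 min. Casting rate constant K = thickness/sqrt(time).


K = 9.5 / sqrt(17) = 9.5 / 4.1231 = 2.304 mm/min^0.5

2.304


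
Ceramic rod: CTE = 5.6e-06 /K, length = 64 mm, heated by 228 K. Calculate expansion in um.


dL = 5.6e-06 * 64 * 228 * 1000 = 81.715 um

81.715


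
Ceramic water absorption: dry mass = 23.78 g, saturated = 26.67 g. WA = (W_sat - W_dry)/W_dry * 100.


WA = (26.67 - 23.78) / 23.78 * 100 = 12.15%

12.15


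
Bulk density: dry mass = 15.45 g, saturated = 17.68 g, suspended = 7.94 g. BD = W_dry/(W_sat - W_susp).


BD = 15.45 / (17.68 - 7.94) = 15.45 / 9.74 = 1.586 g/cm^3

1.586


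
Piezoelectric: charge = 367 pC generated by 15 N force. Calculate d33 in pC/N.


d33 = 367 / 15 = 24.5 pC/N

24.5


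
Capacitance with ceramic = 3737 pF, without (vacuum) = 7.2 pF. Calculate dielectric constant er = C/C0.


er = 3737 / 7.2 = 519.03

519.03


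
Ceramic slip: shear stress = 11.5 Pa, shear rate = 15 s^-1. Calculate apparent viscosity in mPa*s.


eta = tau/gamma * 1000 = 11.5/15 * 1000 = 766.7 mPa*s

766.7


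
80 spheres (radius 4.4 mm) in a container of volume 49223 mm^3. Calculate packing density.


V_sphere = 4/3*pi*4.4^3 = 356.8179 mm^3
Total V = 80*356.8179 = 28545.432 mm^3
PD = 28545.432 / 49223 = 0.58

0.58


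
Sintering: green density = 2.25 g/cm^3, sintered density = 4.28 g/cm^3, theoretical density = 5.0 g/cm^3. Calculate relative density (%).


Relative = 4.28 / 5.0 * 100 = 85.6%

85.6


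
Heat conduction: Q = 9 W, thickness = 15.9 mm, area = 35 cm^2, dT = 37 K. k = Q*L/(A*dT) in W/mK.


k = 9*15.9/1000/(35/10000*37) = 1.11 W/mK

1.11


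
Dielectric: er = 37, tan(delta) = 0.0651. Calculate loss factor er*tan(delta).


Loss = 37 * 0.0651 = 2.409

2.409


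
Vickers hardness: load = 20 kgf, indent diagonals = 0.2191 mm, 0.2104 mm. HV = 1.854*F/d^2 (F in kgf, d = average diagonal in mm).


d_avg = (0.2191+0.2104)/2 = 0.21475 mm
HV = 1.854*20/0.21475^2 = 804

804
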